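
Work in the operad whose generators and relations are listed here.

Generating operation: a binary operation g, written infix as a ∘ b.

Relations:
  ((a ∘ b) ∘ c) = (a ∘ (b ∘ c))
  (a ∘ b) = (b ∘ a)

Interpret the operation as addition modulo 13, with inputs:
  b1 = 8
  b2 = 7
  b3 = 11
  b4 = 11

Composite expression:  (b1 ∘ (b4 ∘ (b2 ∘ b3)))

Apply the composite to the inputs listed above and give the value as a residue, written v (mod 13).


11 (mod 13)

(b2 ∘ b3) = 5
(b4 ∘ (b2 ∘ b3)) = 3
(b1 ∘ (b4 ∘ (b2 ∘ b3))) = 11


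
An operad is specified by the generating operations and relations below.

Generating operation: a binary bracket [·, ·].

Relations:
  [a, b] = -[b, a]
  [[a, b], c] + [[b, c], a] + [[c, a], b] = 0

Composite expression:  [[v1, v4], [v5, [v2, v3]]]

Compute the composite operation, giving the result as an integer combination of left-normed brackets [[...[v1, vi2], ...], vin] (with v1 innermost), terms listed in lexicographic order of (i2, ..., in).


Expand each bracket as ab - ba; the v1-initial words give the coefficients.
Composite bracket: [[v1, v4], [v5, [v2, v3]]]
Under [a, b] = ab - ba we get 16 signed associative words (2^4 = 16).
Only words starting with v1 matter:
  v1v4v2v3v5 appears with sign -1, giving the term -[[[[v1, v4], v2], v3], v5]
  v1v4v3v2v5 appears with sign +1, giving the term +[[[[v1, v4], v3], v2], v5]
  v1v4v5v2v3 appears with sign +1, giving the term +[[[[v1, v4], v5], v2], v3]
  v1v4v5v3v2 appears with sign -1, giving the term -[[[[v1, v4], v5], v3], v2]

-[[[[v1, v4], v2], v3], v5] + [[[[v1, v4], v3], v2], v5] + [[[[v1, v4], v5], v2], v3] - [[[[v1, v4], v5], v3], v2]


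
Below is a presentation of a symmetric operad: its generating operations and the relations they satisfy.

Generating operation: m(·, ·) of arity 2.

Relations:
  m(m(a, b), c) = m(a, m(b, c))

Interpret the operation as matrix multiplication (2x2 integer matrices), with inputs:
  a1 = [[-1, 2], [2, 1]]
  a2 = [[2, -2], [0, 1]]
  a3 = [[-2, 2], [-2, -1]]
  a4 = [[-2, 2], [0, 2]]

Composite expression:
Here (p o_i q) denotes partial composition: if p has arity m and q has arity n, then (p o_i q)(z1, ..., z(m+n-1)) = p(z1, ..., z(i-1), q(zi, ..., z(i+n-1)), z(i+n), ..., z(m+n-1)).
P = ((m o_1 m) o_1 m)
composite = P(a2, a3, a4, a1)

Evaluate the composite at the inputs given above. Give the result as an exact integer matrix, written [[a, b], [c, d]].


[[24, 12], [-16, 2]]

m(a2, a3) = [[0, 6], [-2, -1]]
m(m(a2, a3), a4) = [[0, 12], [4, -6]]
m(m(m(a2, a3), a4), a1) = [[24, 12], [-16, 2]]


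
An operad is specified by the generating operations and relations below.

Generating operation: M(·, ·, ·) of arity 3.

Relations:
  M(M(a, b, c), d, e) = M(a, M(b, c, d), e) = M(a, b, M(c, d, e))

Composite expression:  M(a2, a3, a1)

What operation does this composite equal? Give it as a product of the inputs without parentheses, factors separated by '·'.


a2 · a3 · a1

All parenthesizations of M agree; list the a-inputs left to right.
M(a2, a3, a1) collapses to a2 · a3 · a1


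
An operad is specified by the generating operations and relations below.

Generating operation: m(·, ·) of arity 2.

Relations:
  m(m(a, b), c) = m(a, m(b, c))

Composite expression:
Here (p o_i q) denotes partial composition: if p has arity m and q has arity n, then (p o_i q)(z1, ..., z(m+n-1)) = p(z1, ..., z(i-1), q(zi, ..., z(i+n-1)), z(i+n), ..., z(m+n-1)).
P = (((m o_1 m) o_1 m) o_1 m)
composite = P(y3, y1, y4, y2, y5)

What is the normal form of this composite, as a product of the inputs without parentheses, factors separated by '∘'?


y3 ∘ y1 ∘ y4 ∘ y2 ∘ y5

All parenthesizations of m agree; list the y-inputs left to right.
m(y3, y1) flattens to y3 ∘ y1
m(m(y3, y1), y4) flattens to y3 ∘ y1 ∘ y4
m(m(m(y3, y1), y4), y2) flattens to y3 ∘ y1 ∘ y4 ∘ y2
m(m(m(m(y3, y1), y4), y2), y5) flattens to y3 ∘ y1 ∘ y4 ∘ y2 ∘ y5


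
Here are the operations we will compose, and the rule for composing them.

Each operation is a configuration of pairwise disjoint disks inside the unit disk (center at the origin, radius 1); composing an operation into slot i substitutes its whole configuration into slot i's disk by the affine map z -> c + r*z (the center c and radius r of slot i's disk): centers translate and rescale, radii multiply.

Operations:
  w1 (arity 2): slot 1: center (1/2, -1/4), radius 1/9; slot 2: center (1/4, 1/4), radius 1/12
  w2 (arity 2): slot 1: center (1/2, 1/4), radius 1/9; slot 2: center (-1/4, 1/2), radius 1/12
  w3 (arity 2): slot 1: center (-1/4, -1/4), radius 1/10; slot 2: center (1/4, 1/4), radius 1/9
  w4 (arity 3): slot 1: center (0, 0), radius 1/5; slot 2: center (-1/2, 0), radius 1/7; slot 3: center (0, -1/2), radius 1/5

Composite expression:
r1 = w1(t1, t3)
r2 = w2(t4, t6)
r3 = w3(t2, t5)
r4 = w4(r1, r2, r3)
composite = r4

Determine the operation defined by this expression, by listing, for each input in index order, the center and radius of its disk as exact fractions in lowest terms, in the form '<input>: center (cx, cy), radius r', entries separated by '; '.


Follow each t-input down from w4: c' goes to c + r*c', radius to r*r'.
tracing t1 down its 2-map path: center (1/10, -1/20), radius 1/45
tracing t3 down its 2-map path: center (1/20, 1/20), radius 1/60
tracing t4 down its 2-map path: center (-3/7, 1/28), radius 1/63
tracing t6 down its 2-map path: center (-15/28, 1/14), radius 1/84
tracing t2 down its 2-map path: center (-1/20, -11/20), radius 1/50
tracing t5 down its 2-map path: center (1/20, -9/20), radius 1/45

t1: center (1/10, -1/20), radius 1/45; t2: center (-1/20, -11/20), radius 1/50; t3: center (1/20, 1/20), radius 1/60; t4: center (-3/7, 1/28), radius 1/63; t5: center (1/20, -9/20), radius 1/45; t6: center (-15/28, 1/14), radius 1/84


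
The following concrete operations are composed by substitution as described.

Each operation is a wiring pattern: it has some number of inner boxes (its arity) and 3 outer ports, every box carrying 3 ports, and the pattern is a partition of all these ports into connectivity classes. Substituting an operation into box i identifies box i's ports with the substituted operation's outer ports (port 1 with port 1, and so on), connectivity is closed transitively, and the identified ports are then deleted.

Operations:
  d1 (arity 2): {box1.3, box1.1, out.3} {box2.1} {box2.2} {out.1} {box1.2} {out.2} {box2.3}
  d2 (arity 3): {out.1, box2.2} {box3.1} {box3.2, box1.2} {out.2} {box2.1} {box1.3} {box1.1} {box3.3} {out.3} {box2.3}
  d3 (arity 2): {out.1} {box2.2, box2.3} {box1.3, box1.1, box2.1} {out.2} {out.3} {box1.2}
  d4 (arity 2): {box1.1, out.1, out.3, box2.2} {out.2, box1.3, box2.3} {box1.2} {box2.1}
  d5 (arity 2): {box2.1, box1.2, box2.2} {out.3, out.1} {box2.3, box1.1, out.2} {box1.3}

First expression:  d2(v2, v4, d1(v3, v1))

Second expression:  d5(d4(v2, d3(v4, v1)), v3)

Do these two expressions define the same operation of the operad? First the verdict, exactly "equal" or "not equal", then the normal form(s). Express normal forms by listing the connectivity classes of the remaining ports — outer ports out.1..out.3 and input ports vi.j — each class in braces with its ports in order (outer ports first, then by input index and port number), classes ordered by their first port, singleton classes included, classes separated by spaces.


The first expression, normalized: {out.1, v4.2} {out.2} {out.3} {v1.1} {v1.2} {v1.3} {v2.1} {v2.2} {v2.3} {v3.1, v3.3} {v3.2} {v4.1} {v4.3}
The second expression, normalized: {out.1, out.3} {out.2, v2.1, v3.3} {v1.1, v4.1, v4.3} {v1.2, v1.3} {v2.2} {v2.3, v3.1, v3.2} {v4.2}
The normal forms differ: not equal.

not equal: they reduce to {out.1, v4.2} {out.2} {out.3} {v1.1} {v1.2} {v1.3} {v2.1} {v2.2} {v2.3} {v3.1, v3.3} {v3.2} {v4.1} {v4.3} and {out.1, out.3} {out.2, v2.1, v3.3} {v1.1, v4.1, v4.3} {v1.2, v1.3} {v2.2} {v2.3, v3.1, v3.2} {v4.2}


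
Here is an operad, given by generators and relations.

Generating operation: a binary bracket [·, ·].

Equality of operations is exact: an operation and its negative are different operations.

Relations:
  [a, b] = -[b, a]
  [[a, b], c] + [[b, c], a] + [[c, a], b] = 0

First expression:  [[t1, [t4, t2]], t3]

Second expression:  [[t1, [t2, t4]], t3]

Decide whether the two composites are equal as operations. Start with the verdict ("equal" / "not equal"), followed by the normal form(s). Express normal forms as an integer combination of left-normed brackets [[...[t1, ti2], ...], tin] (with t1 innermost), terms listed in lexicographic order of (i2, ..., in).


Normal form of the first expression: -[[[t1, t2], t4], t3] + [[[t1, t4], t2], t3]
Normal form of the second expression: [[[t1, t2], t4], t3] - [[[t1, t4], t2], t3]
Different reductions; not equal.

not equal — first -[[[t1, t2], t4], t3] + [[[t1, t4], t2], t3], second [[[t1, t2], t4], t3] - [[[t1, t4], t2], t3]


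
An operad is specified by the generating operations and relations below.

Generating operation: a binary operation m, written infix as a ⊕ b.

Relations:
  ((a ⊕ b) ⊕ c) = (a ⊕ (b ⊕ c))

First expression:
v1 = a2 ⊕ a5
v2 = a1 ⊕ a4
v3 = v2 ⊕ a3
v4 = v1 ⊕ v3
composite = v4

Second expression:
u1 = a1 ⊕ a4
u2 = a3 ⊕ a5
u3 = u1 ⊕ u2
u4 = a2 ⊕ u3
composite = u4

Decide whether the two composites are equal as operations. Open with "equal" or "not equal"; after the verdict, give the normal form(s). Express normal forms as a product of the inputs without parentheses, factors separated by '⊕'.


not equal; the first gives a2 ⊕ a5 ⊕ a1 ⊕ a4 ⊕ a3 and the second a2 ⊕ a1 ⊕ a4 ⊕ a3 ⊕ a5


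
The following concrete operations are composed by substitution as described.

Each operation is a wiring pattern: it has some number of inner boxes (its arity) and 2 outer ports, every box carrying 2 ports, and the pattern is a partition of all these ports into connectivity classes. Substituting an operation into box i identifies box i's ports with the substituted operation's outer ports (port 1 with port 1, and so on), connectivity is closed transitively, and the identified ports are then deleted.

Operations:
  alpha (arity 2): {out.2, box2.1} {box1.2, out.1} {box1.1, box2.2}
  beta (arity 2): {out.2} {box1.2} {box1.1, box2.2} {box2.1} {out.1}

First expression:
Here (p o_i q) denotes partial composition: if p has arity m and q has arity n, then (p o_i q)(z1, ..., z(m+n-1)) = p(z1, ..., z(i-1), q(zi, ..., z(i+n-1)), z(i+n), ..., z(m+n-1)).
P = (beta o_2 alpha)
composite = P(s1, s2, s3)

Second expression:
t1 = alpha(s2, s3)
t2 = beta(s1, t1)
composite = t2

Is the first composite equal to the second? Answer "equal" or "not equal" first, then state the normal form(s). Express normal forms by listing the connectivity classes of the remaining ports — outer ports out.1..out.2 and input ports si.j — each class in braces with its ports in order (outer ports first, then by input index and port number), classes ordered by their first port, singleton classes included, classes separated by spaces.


equal; the common form is {out.1} {out.2} {s1.1, s3.1} {s1.2} {s2.1, s3.2} {s2.2}

In normal form, the first expression is {out.1} {out.2} {s1.1, s3.1} {s1.2} {s2.1, s3.2} {s2.2}
In normal form, the second expression is {out.1} {out.2} {s1.1, s3.1} {s1.2} {s2.1, s3.2} {s2.2}
The forms coincide; equal.


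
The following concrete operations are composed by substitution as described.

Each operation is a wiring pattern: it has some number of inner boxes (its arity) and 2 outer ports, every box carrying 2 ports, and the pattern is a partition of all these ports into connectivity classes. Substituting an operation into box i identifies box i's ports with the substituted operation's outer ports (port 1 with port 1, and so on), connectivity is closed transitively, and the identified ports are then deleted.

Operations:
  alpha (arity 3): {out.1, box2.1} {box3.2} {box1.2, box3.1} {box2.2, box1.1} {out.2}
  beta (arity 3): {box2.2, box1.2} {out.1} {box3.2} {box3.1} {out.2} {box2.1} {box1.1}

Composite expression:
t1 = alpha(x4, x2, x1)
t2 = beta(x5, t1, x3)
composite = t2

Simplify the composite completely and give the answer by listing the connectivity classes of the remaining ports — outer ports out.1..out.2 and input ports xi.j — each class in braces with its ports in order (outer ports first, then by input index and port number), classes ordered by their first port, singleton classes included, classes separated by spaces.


{out.1} {out.2} {x1.1, x4.2} {x1.2} {x2.1} {x2.2, x4.1} {x3.1} {x3.2} {x5.1} {x5.2}


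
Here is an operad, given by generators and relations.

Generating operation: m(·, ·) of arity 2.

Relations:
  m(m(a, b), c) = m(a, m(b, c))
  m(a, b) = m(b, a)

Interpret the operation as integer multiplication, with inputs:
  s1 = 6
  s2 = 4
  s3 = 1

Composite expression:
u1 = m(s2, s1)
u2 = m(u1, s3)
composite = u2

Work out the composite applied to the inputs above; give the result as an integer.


m(s2, s1) = 24
m(m(s2, s1), s3) = 24

24


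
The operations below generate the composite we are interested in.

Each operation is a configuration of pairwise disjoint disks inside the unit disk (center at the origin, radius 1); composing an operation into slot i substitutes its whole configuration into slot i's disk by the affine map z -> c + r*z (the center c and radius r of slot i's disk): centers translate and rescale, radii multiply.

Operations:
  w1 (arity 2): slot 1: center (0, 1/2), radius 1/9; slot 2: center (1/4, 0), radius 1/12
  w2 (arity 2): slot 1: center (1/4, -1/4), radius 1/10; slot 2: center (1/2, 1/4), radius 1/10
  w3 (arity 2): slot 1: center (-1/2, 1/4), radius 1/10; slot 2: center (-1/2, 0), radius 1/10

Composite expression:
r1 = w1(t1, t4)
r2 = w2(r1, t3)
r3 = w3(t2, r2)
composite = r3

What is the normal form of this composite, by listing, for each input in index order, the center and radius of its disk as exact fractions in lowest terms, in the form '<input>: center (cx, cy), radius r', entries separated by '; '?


t1: center (-19/40, -1/50), radius 1/900; t2: center (-1/2, 1/4), radius 1/10; t3: center (-9/20, 1/40), radius 1/100; t4: center (-189/400, -1/40), radius 1/1200

Only the slot chain above each t matters under w3; compose those maps.
tracing t2 down its 1-map path: center (-1/2, 1/4), radius 1/10
tracing t1 down its 3-map path: center (-19/40, -1/50), radius 1/900
tracing t4 down its 3-map path: center (-189/400, -1/40), radius 1/1200
tracing t3 down its 2-map path: center (-9/20, 1/40), radius 1/100


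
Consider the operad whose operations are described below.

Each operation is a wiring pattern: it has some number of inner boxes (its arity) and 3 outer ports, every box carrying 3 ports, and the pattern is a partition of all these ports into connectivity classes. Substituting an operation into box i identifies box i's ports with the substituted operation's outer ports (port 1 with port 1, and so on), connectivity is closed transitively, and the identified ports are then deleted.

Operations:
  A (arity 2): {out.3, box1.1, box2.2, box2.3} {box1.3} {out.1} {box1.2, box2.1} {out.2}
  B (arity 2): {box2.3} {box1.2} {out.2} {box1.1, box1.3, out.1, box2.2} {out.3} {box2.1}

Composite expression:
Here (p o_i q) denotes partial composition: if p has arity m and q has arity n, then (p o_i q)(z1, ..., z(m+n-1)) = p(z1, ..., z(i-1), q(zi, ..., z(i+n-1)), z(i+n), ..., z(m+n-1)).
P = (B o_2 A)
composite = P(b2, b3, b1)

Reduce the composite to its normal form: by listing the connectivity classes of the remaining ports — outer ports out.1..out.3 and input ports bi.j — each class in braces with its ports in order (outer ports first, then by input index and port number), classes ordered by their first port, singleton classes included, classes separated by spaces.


Two ports join when wires chain via B-identified ports.
through A, on inputs (b3, b1): {out.1} {out.2} {out.3, b1.2, b1.3, b3.1} {b1.1, b3.2} {b3.3} (out.j = stage outer ports)
through B, on inputs (b2, b3, b1): {out.1, b2.1, b2.3} {out.2} {out.3} {b1.1, b3.2} {b1.2, b1.3, b3.1} {b2.2} {b3.3} (out.j = stage outer ports)

{out.1, b2.1, b2.3} {out.2} {out.3} {b1.1, b3.2} {b1.2, b1.3, b3.1} {b2.2} {b3.3}


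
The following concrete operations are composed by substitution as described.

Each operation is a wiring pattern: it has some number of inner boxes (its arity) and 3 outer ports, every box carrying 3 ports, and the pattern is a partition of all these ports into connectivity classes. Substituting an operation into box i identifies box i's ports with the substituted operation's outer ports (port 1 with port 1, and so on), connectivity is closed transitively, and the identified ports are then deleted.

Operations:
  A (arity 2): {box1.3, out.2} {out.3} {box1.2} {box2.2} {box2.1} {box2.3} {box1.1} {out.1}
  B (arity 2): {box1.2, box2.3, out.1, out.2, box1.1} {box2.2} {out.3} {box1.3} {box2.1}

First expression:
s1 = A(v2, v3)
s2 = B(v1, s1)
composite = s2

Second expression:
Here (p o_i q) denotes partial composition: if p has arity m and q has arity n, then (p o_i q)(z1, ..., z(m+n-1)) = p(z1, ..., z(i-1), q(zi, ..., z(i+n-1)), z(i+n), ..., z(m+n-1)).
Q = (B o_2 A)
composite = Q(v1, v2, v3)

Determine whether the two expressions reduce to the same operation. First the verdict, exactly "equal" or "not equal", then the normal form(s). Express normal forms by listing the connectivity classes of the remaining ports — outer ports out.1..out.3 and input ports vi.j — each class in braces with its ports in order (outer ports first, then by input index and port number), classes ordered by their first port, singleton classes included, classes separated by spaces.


equal: each reduces to {out.1, out.2, v1.1, v1.2} {out.3} {v1.3} {v2.1} {v2.2} {v2.3} {v3.1} {v3.2} {v3.3}

Reducing the first expression gives {out.1, out.2, v1.1, v1.2} {out.3} {v1.3} {v2.1} {v2.2} {v2.3} {v3.1} {v3.2} {v3.3}
Reducing the second expression gives {out.1, out.2, v1.1, v1.2} {out.3} {v1.3} {v2.1} {v2.2} {v2.3} {v3.1} {v3.2} {v3.3}
Both agree, so they are equal.


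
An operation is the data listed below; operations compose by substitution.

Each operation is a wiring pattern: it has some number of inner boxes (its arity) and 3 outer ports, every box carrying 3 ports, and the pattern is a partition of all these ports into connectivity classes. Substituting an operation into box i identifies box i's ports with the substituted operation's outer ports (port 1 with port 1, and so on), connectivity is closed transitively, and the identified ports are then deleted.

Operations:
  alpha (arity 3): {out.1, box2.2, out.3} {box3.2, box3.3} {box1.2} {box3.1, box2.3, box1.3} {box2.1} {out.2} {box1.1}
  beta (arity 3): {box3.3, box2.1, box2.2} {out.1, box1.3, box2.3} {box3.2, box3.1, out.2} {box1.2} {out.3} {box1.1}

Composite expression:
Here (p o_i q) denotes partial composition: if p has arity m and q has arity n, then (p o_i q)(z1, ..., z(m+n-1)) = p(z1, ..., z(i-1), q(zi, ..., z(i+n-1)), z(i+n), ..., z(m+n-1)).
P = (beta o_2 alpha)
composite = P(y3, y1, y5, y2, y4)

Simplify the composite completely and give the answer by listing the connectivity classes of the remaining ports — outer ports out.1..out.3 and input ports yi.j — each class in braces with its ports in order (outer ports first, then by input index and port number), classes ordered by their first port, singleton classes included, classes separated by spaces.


{out.1, y3.3, y4.3, y5.2} {out.2, y4.1, y4.2} {out.3} {y1.1} {y1.2} {y1.3, y2.1, y5.3} {y2.2, y2.3} {y3.1} {y3.2} {y5.1}


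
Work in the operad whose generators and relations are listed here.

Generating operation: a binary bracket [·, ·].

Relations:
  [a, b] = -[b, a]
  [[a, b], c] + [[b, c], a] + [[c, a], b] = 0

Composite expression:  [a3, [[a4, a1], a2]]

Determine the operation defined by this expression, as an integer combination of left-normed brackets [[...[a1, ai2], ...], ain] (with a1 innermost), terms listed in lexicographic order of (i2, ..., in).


Antisymmetry and Jacobi reduce to a1-anchored left-normed brackets.
Composite bracket: [a3, [[a4, a1], a2]]
Under [a, b] = ab - ba we get 8 signed associative words (2^3 = 8).
Keep just the words that open with a1:
  the word a1a4a2a3 carries sign +1 and contributes +[[[a1, a4], a2], a3]

[[[a1, a4], a2], a3]


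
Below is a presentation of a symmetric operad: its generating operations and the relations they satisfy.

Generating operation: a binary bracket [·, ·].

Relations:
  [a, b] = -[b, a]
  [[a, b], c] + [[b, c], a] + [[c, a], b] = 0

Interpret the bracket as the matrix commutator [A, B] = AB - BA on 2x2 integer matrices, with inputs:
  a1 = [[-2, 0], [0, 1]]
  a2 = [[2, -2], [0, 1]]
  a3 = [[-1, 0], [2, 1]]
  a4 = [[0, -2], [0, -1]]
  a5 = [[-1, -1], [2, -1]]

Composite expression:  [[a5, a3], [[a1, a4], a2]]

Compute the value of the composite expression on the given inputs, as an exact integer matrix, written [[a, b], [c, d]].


[[-24, 24], [0, 24]]

[a5, a3] = [[-2, -2], [-4, 2]]
[a1, a4] = [[0, 6], [0, 0]]
[[a1, a4], a2] = [[0, -6], [0, 0]]
[[a5, a3], [[a1, a4], a2]] = [[-24, 24], [0, 24]]


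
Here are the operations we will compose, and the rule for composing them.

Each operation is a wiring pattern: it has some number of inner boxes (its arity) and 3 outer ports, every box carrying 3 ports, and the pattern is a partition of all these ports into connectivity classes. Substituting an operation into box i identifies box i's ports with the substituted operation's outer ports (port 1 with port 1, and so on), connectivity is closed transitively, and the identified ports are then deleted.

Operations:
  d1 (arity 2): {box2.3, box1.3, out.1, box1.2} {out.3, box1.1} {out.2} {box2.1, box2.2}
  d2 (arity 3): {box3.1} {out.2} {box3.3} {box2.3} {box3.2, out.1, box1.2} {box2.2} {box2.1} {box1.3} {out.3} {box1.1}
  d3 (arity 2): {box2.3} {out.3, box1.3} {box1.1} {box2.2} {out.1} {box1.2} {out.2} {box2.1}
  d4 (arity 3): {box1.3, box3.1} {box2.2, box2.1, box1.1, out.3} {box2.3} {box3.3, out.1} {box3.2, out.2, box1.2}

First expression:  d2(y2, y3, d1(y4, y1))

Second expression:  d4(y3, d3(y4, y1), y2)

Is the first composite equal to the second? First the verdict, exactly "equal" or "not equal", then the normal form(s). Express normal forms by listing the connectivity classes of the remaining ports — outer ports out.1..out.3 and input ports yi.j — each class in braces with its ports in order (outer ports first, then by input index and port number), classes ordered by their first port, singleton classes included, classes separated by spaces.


not equal; first: {out.1, y2.2} {out.2} {out.3} {y1.1, y1.2} {y1.3, y4.2, y4.3} {y2.1} {y2.3} {y3.1} {y3.2} {y3.3} {y4.1}; second: {out.1, y2.3} {out.2, y2.2, y3.2} {out.3, y3.1} {y1.1} {y1.2} {y1.3} {y2.1, y3.3} {y4.1} {y4.2} {y4.3}

Reducing the first expression gives {out.1, y2.2} {out.2} {out.3} {y1.1, y1.2} {y1.3, y4.2, y4.3} {y2.1} {y2.3} {y3.1} {y3.2} {y3.3} {y4.1}
Reducing the second expression gives {out.1, y2.3} {out.2, y2.2, y3.2} {out.3, y3.1} {y1.1} {y1.2} {y1.3} {y2.1, y3.3} {y4.1} {y4.2} {y4.3}
The normal forms differ: not equal.


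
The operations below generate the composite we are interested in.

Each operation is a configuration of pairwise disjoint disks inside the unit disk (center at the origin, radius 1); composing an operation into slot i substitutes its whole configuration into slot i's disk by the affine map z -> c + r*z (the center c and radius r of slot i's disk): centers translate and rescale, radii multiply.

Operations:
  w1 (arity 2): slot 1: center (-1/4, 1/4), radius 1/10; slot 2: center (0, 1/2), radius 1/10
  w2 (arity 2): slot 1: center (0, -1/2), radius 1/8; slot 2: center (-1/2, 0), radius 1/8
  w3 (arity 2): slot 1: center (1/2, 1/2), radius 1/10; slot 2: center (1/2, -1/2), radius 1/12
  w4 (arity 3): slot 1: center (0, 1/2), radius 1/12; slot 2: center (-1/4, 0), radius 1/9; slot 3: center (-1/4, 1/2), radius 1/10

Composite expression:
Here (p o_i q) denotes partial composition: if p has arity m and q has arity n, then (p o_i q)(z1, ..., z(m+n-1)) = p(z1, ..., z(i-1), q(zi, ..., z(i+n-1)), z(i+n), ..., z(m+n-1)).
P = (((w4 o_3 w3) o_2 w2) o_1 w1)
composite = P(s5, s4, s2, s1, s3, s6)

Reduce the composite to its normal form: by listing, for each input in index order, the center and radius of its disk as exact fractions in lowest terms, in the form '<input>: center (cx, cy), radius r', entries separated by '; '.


s1: center (-11/36, 0), radius 1/72; s2: center (-1/4, -1/18), radius 1/72; s3: center (-1/5, 11/20), radius 1/100; s4: center (0, 13/24), radius 1/120; s5: center (-1/48, 25/48), radius 1/120; s6: center (-1/5, 9/20), radius 1/120


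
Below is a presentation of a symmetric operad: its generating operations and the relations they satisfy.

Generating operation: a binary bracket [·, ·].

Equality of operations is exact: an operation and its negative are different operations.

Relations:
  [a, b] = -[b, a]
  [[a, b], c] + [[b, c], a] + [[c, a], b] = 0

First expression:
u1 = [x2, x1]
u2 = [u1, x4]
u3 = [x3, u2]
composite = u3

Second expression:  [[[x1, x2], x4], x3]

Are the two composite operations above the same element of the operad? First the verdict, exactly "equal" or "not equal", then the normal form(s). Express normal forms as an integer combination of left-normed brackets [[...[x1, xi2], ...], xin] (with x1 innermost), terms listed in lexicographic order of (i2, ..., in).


The first expression reduces to [[[x1, x2], x4], x3]
The second expression reduces to [[[x1, x2], x4], x3]
The forms coincide; equal.

equal; both compose to [[[x1, x2], x4], x3]


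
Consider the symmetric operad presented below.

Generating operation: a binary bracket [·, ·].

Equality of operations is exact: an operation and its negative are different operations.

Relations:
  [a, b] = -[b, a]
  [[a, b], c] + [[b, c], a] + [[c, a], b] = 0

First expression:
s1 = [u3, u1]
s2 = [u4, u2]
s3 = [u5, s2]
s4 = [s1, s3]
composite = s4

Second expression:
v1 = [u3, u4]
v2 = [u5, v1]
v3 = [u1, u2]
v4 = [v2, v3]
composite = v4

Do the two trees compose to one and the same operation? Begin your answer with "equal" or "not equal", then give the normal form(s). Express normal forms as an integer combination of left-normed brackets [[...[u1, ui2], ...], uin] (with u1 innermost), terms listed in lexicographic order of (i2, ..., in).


not equal; first: -[[[[u1, u3], u2], u4], u5] + [[[[u1, u3], u4], u2], u5] + [[[[u1, u3], u5], u2], u4] - [[[[u1, u3], u5], u4], u2]; second: [[[[u1, u2], u3], u4], u5] - [[[[u1, u2], u4], u3], u5] - [[[[u1, u2], u5], u3], u4] + [[[[u1, u2], u5], u4], u3]


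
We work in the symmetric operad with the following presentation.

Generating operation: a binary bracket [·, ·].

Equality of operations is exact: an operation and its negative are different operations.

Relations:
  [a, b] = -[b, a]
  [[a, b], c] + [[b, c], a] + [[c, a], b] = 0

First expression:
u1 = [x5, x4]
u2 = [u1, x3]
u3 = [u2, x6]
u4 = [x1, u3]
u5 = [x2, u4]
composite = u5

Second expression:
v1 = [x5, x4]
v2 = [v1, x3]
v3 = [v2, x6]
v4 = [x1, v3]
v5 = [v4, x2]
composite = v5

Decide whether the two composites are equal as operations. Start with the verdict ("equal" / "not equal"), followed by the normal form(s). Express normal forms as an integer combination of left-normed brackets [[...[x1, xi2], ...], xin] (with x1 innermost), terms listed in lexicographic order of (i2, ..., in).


not equal — first -[[[[[x1, x3], x4], x5], x6], x2] + [[[[[x1, x3], x5], x4], x6], x2] + [[[[[x1, x4], x5], x3], x6], x2] - [[[[[x1, x5], x4], x3], x6], x2] + [[[[[x1, x6], x3], x4], x5], x2] - [[[[[x1, x6], x3], x5], x4], x2] - [[[[[x1, x6], x4], x5], x3], x2] + [[[[[x1, x6], x5], x4], x3], x2], second [[[[[x1, x3], x4], x5], x6], x2] - [[[[[x1, x3], x5], x4], x6], x2] - [[[[[x1, x4], x5], x3], x6], x2] + [[[[[x1, x5], x4], x3], x6], x2] - [[[[[x1, x6], x3], x4], x5], x2] + [[[[[x1, x6], x3], x5], x4], x2] + [[[[[x1, x6], x4], x5], x3], x2] - [[[[[x1, x6], x5], x4], x3], x2]

The first composite normalizes to -[[[[[x1, x3], x4], x5], x6], x2] + [[[[[x1, x3], x5], x4], x6], x2] + [[[[[x1, x4], x5], x3], x6], x2] - [[[[[x1, x5], x4], x3], x6], x2] + [[[[[x1, x6], x3], x4], x5], x2] - [[[[[x1, x6], x3], x5], x4], x2] - [[[[[x1, x6], x4], x5], x3], x2] + [[[[[x1, x6], x5], x4], x3], x2]
The second composite normalizes to [[[[[x1, x3], x4], x5], x6], x2] - [[[[[x1, x3], x5], x4], x6], x2] - [[[[[x1, x4], x5], x3], x6], x2] + [[[[[x1, x5], x4], x3], x6], x2] - [[[[[x1, x6], x3], x4], x5], x2] + [[[[[x1, x6], x3], x5], x4], x2] + [[[[[x1, x6], x4], x5], x3], x2] - [[[[[x1, x6], x5], x4], x3], x2]
No match — not equal.


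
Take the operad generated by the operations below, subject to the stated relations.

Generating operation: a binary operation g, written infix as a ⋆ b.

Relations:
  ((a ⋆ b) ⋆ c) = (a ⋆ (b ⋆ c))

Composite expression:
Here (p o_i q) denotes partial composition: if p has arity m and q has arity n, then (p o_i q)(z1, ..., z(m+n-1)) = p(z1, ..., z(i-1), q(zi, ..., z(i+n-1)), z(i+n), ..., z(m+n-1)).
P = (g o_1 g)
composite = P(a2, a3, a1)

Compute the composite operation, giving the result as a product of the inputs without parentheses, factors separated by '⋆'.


The g-tree's shape is irrelevant; the a-reading-order decides.
(a2 ⋆ a3) unparenthesizes to a2 ⋆ a3
((a2 ⋆ a3) ⋆ a1) unparenthesizes to a2 ⋆ a3 ⋆ a1

a2 ⋆ a3 ⋆ a1


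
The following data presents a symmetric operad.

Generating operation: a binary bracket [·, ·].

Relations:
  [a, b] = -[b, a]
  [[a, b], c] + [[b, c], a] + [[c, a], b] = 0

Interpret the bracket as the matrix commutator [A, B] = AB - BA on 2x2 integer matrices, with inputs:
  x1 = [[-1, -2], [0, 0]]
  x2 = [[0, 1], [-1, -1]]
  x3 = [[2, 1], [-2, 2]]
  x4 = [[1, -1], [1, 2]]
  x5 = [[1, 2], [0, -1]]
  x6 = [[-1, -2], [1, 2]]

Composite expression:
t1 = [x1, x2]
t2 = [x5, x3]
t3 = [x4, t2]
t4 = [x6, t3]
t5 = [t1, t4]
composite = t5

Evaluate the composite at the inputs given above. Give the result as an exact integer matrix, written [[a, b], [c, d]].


[[-18, -12], [60, 18]]


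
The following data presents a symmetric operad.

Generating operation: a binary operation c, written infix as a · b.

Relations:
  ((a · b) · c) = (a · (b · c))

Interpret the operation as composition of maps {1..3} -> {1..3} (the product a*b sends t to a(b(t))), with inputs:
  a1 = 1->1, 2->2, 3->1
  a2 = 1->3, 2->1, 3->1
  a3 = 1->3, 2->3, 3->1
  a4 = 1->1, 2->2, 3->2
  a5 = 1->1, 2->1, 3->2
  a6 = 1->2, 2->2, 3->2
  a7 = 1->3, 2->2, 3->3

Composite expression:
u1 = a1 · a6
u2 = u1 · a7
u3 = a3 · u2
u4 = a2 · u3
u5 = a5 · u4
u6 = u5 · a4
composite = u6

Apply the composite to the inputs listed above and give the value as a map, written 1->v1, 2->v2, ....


1->1, 2->1, 3->1

(a1 · a6) = 1->2, 2->2, 3->2
((a1 · a6) · a7) = 1->2, 2->2, 3->2
(a3 · ((a1 · a6) · a7)) = 1->3, 2->3, 3->3
(a2 · (a3 · ((a1 · a6) · a7))) = 1->1, 2->1, 3->1
(a5 · (a2 · (a3 · ((a1 · a6) · a7)))) = 1->1, 2->1, 3->1
((a5 · (a2 · (a3 · ((a1 · a6) · a7)))) · a4) = 1->1, 2->1, 3->1


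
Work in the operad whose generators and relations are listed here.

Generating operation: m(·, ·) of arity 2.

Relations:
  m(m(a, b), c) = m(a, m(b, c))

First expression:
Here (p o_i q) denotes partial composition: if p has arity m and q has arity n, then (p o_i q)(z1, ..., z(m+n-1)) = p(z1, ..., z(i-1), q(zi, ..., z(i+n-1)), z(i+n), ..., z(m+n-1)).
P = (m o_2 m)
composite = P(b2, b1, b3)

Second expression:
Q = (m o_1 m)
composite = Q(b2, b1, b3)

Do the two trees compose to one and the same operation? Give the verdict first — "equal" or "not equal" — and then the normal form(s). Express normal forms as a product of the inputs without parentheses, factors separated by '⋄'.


equal — both sides give b2 ⋄ b1 ⋄ b3

The first expression, normalized: b2 ⋄ b1 ⋄ b3
The second expression, normalized: b2 ⋄ b1 ⋄ b3
The normal forms match — equal.


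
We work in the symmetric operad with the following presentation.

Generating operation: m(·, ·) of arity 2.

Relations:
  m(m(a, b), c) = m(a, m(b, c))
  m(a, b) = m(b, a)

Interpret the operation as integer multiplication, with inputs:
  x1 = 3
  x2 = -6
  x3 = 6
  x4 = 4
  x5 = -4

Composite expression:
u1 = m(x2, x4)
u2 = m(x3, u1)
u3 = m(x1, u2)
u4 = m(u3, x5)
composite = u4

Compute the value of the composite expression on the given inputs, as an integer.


m(x2, x4) = -24
m(x3, m(x2, x4)) = -144
m(x1, m(x3, m(x2, x4))) = -432
m(m(x1, m(x3, m(x2, x4))), x5) = 1728

1728


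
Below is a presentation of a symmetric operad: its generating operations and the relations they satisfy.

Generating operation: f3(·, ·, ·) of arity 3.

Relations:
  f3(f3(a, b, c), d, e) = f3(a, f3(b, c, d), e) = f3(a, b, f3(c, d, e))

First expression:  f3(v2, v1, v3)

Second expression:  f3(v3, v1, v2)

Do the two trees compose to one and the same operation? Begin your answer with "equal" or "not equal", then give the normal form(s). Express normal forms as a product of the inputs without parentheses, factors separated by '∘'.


not equal — first v2 ∘ v1 ∘ v3, second v3 ∘ v1 ∘ v2

In normal form, the first expression is v2 ∘ v1 ∘ v3
In normal form, the second expression is v3 ∘ v1 ∘ v2
No match — not equal.


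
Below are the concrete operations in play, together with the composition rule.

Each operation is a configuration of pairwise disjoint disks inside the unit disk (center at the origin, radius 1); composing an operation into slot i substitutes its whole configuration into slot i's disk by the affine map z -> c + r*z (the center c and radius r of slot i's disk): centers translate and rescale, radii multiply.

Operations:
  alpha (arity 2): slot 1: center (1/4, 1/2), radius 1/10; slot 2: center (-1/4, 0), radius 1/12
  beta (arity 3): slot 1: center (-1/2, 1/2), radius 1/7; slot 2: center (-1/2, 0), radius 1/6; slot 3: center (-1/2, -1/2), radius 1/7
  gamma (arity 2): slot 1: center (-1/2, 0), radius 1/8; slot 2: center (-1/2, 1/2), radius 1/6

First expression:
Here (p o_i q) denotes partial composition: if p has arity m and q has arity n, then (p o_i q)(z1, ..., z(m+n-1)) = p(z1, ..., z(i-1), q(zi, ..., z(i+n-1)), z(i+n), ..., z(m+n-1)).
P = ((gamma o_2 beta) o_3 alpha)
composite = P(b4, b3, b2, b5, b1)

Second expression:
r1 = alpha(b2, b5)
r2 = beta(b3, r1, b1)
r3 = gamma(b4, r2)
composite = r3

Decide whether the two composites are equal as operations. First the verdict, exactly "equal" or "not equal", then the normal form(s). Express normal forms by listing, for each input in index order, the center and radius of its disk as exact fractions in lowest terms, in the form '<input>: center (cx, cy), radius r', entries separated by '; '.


equal; both compose to b1: center (-7/12, 5/12), radius 1/42; b2: center (-83/144, 37/72), radius 1/360; b3: center (-7/12, 7/12), radius 1/42; b4: center (-1/2, 0), radius 1/8; b5: center (-85/144, 1/2), radius 1/432


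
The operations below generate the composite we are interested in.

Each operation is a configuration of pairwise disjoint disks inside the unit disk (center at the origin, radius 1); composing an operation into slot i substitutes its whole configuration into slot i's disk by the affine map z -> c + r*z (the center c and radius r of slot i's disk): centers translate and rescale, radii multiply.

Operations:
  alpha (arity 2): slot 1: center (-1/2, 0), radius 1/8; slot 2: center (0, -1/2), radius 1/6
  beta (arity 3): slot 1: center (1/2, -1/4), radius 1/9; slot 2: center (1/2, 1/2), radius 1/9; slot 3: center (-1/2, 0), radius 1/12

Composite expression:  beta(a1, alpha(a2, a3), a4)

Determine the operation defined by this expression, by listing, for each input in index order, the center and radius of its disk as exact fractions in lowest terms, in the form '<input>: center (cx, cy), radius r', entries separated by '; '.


a1: center (1/2, -1/4), radius 1/9; a2: center (4/9, 1/2), radius 1/72; a3: center (1/2, 4/9), radius 1/54; a4: center (-1/2, 0), radius 1/12

Follow each a-input down from beta: c' goes to c + r*c', radius to r*r'.
input a1: applying the 1 nested substitution gives center (1/2, -1/4), radius 1/9
input a2: applying the 2 nested substitutions gives center (4/9, 1/2), radius 1/72
input a3: applying the 2 nested substitutions gives center (1/2, 4/9), radius 1/54
input a4: applying the 1 nested substitution gives center (-1/2, 0), radius 1/12


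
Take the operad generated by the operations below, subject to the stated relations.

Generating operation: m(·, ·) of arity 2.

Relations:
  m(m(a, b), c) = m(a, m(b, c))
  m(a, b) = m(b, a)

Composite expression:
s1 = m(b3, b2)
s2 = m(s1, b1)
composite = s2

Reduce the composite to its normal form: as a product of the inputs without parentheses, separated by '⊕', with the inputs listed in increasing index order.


b1 ⊕ b2 ⊕ b3

Both nesting and order wash out for m; what remains is which b's occur.
m(b3, b2) unparenthesizes to b3 ⊕ b2
m(m(b3, b2), b1) unparenthesizes to b3 ⊕ b2 ⊕ b1
rearranged into index order: b1 ⊕ b2 ⊕ b3


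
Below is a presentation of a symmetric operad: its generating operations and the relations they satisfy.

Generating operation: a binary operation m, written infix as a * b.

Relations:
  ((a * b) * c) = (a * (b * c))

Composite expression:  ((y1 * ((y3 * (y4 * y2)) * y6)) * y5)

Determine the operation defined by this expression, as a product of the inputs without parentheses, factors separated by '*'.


y1 * y3 * y4 * y2 * y6 * y5

All parenthesizations of m agree; list the y-inputs left to right.
(y4 * y2) unparenthesizes to y4 * y2
(y3 * (y4 * y2)) unparenthesizes to y3 * y4 * y2
((y3 * (y4 * y2)) * y6) unparenthesizes to y3 * y4 * y2 * y6
(y1 * ((y3 * (y4 * y2)) * y6)) unparenthesizes to y1 * y3 * y4 * y2 * y6
((y1 * ((y3 * (y4 * y2)) * y6)) * y5) unparenthesizes to y1 * y3 * y4 * y2 * y6 * y5


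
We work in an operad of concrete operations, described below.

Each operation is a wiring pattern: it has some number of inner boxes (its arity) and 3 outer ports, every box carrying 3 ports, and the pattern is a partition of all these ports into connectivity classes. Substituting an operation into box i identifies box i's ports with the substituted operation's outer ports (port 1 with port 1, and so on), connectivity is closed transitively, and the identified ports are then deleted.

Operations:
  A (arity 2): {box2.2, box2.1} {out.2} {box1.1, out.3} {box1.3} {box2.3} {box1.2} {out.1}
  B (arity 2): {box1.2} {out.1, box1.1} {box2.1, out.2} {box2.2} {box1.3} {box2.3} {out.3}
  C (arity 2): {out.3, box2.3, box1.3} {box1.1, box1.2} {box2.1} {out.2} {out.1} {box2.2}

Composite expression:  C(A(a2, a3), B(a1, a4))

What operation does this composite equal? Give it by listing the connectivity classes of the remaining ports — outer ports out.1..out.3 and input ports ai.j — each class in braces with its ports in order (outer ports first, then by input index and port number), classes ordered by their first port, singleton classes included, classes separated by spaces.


{out.1} {out.2} {out.3, a2.1} {a1.1} {a1.2} {a1.3} {a2.2} {a2.3} {a3.1, a3.2} {a3.3} {a4.1} {a4.2} {a4.3}

After gluing at C, chains via deleted ports link the a-ports.
after A, the pattern on (a2, a3) reads {out.1} {out.2} {out.3, a2.1} {a2.2} {a2.3} {a3.1, a3.2} {a3.3} (out.j = its outer ports)
after B, the pattern on (a1, a4) reads {out.1, a1.1} {out.2, a4.1} {out.3} {a1.2} {a1.3} {a4.2} {a4.3} (out.j = its outer ports)
after C, the pattern on (a2, a3, a1, a4) reads {out.1} {out.2} {out.3, a2.1} {a1.1} {a1.2} {a1.3} {a2.2} {a2.3} {a3.1, a3.2} {a3.3} {a4.1} {a4.2} {a4.3} (out.j = its outer ports)


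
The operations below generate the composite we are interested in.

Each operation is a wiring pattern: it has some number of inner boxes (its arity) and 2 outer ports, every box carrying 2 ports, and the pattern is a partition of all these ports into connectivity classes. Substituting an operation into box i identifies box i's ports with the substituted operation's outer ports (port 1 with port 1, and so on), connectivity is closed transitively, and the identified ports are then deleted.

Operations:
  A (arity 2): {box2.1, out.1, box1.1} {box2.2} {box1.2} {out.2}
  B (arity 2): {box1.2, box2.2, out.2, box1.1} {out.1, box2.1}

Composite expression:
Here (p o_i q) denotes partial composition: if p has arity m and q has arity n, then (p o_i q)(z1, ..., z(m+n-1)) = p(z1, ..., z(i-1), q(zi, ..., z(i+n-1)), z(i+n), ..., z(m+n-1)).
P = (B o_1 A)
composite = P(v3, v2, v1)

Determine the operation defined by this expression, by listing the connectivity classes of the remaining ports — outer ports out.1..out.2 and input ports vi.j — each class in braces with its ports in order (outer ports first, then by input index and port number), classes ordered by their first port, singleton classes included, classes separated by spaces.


{out.1, v1.1} {out.2, v1.2, v2.1, v3.1} {v2.2} {v3.2}

Reachability decides: close wires over B-identified ports.
through A, on inputs (v3, v2): {out.1, v2.1, v3.1} {out.2} {v2.2} {v3.2} (out.j = stage outer ports)
through B, on inputs (v3, v2, v1): {out.1, v1.1} {out.2, v1.2, v2.1, v3.1} {v2.2} {v3.2} (out.j = stage outer ports)
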